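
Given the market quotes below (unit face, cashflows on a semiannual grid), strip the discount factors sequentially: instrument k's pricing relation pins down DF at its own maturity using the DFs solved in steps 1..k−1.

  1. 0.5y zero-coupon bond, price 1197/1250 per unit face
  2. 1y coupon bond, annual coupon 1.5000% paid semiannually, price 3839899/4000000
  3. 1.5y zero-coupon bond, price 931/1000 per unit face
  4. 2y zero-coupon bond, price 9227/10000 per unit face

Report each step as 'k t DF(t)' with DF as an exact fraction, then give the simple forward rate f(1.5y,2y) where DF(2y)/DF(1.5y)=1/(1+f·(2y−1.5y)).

step 1 [0.5y] zero: DF = P = 1197/1250 ≈ 0.957600
step 2 [1y] bond c/2=3/400: DF=(3839899/4000000 − 3/400·(0.957600))/(1+3/400) = 9457/10000 ≈ 0.945700
step 3 [1.5y] zero: DF = P = 931/1000 ≈ 0.931000
step 4 [2y] zero: DF = P = 9227/10000 ≈ 0.922700

1 1/2 1197/1250
2 1 9457/10000
3 3/2 931/1000
4 2 9227/10000
f(1.5y,2y) = ((931/1000)/(9227/10000) − 1)/(1/2) = 166/9227 ≈ 1.7991%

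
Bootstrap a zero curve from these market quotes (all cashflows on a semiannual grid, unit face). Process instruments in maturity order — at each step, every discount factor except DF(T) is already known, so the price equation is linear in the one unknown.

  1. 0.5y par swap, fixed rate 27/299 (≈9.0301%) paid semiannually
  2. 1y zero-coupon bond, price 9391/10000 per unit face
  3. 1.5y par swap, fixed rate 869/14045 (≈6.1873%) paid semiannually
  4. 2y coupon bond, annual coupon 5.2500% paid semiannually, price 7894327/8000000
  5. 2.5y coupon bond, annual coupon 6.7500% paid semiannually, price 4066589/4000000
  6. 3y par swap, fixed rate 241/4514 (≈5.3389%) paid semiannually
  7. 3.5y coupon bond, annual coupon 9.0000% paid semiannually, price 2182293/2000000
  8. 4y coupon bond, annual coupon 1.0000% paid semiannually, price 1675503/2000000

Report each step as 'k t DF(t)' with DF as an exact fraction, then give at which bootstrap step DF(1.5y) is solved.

step 1 [0.5y] swap r/2=27/598: DF=(1 − 27/598·(0))/(1+27/598) = 598/625 ≈ 0.956800
step 2 [1y] zero: DF = P = 9391/10000 ≈ 0.939100
step 3 [1.5y] swap r/2=869/28090: DF=(1 − 869/28090·(0.956800+0.939100))/(1+869/28090) = 9131/10000 ≈ 0.913100
step 4 [2y] bond c/2=21/800: DF=(7894327/8000000 − 21/800·(0.956800+0.939100+0.913100))/(1+21/800) = 8897/10000 ≈ 0.889700
step 5 [2.5y] bond c/2=27/800: DF=(4066589/4000000 − 27/800·(0.956800+0.939100+0.913100+0.889700))/(1+27/800) = 8627/10000 ≈ 0.862700
step 6 [3y] swap r/2=241/9028: DF=(1 − 241/9028·(0.956800+0.939100+0.913100+0.889700+0.862700))/(1+241/9028) = 4277/5000 ≈ 0.855400
step 7 [3.5y] bond c/2=9/200: DF=(2182293/2000000 − 9/200·(0.956800+0.939100+0.913100+0.889700+0.862700+0.855400))/(1+9/200) = 8109/10000 ≈ 0.810900
step 8 [4y] bond c/2=1/200: DF=(1675503/2000000 − 1/200·(0.956800+0.939100+0.913100+0.889700+0.862700+0.855400+0.810900))/(1+1/200) = 4013/5000 ≈ 0.802600

1 1/2 598/625
2 1 9391/10000
3 3/2 9131/10000
4 2 8897/10000
5 5/2 8627/10000
6 3 4277/5000
7 7/2 8109/10000
8 4 4013/5000
DF(1.5y) is solved at step 3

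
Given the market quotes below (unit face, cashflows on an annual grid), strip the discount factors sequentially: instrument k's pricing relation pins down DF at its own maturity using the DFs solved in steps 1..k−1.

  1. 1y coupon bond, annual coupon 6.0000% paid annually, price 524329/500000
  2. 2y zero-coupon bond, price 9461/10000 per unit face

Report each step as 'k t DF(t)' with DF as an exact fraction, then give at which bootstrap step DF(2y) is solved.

1 1 9893/10000
2 2 9461/10000
DF(2y) is solved at step 2

step 1 [1y] bond c/1=3/50: DF=(524329/500000 − 3/50·(0))/(1+3/50) = 9893/10000 ≈ 0.989300
step 2 [2y] zero: DF = P = 9461/10000 ≈ 0.946100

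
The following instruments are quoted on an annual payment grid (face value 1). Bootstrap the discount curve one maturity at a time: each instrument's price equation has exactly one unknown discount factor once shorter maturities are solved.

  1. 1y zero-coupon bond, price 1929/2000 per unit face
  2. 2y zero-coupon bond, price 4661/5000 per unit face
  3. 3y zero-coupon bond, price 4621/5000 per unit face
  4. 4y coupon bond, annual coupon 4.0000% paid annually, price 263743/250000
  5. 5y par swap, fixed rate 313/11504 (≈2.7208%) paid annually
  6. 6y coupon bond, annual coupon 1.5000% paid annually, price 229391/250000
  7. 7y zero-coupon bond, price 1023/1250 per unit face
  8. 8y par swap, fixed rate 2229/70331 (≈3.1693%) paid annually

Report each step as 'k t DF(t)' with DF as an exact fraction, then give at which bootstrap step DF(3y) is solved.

step 1 [1y] zero: DF = P = 1929/2000 ≈ 0.964500
step 2 [2y] zero: DF = P = 4661/5000 ≈ 0.932200
step 3 [3y] zero: DF = P = 4621/5000 ≈ 0.924200
step 4 [4y] bond c/1=1/25: DF=(263743/250000 − 1/25·(0.964500+0.932200+0.924200))/(1+1/25) = 9059/10000 ≈ 0.905900
step 5 [5y] swap r/1=313/11504: DF=(1 − 313/11504·(0.964500+0.932200+0.924200+0.905900))/(1+313/11504) = 2187/2500 ≈ 0.874800
step 6 [6y] bond c/1=3/200: DF=(229391/250000 − 3/200·(0.964500+0.932200+0.924200+0.905900+0.874800))/(1+3/200) = 209/250 ≈ 0.836000
step 7 [7y] zero: DF = P = 1023/1250 ≈ 0.818400
step 8 [8y] swap r/1=2229/70331: DF=(1 − 2229/70331·(0.964500+0.932200+0.924200+0.905900+0.874800+0.836000+0.818400))/(1+2229/70331) = 7771/10000 ≈ 0.777100

1 1 1929/2000
2 2 4661/5000
3 3 4621/5000
4 4 9059/10000
5 5 2187/2500
6 6 209/250
7 7 1023/1250
8 8 7771/10000
DF(3y) is solved at step 3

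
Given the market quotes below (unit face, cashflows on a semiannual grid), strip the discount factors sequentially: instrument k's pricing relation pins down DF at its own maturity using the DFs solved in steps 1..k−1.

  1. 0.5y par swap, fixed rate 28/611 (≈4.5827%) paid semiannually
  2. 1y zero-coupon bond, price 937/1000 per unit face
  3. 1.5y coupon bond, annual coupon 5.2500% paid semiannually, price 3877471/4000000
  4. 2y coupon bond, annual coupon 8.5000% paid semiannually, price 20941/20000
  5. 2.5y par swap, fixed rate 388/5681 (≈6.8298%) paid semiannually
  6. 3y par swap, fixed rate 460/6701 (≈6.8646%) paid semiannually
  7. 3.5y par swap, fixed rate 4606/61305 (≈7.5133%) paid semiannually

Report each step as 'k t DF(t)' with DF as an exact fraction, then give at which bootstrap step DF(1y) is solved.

1 1/2 611/625
2 1 937/1000
3 3/2 2239/2500
4 2 4449/5000
5 5/2 528/625
6 3 102/125
7 7/2 7697/10000
DF(1y) is solved at step 2

step 1 [0.5y] swap r/2=14/611: DF=(1 − 14/611·(0))/(1+14/611) = 611/625 ≈ 0.977600
step 2 [1y] zero: DF = P = 937/1000 ≈ 0.937000
step 3 [1.5y] bond c/2=21/800: DF=(3877471/4000000 − 21/800·(0.977600+0.937000))/(1+21/800) = 2239/2500 ≈ 0.895600
step 4 [2y] bond c/2=17/400: DF=(20941/20000 − 17/400·(0.977600+0.937000+0.895600))/(1+17/400) = 4449/5000 ≈ 0.889800
step 5 [2.5y] swap r/2=194/5681: DF=(1 − 194/5681·(0.977600+0.937000+0.895600+0.889800))/(1+194/5681) = 528/625 ≈ 0.844800
step 6 [3y] swap r/2=230/6701: DF=(1 − 230/6701·(0.977600+0.937000+0.895600+0.889800+0.844800))/(1+230/6701) = 102/125 ≈ 0.816000
step 7 [3.5y] swap r/2=2303/61305: DF=(1 − 2303/61305·(0.977600+0.937000+0.895600+0.889800+0.844800+0.816000))/(1+2303/61305) = 7697/10000 ≈ 0.769700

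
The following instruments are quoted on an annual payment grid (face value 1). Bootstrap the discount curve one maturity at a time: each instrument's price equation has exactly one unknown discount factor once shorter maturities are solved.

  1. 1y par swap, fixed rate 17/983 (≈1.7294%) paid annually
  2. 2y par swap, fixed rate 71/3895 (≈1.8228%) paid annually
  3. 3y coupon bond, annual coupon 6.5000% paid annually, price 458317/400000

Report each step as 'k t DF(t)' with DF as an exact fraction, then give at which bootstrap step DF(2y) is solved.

step 1 [1y] swap r/1=17/983: DF=(1 − 17/983·(0))/(1+17/983) = 983/1000 ≈ 0.983000
step 2 [2y] swap r/1=71/3895: DF=(1 − 71/3895·(0.983000))/(1+71/3895) = 1929/2000 ≈ 0.964500
step 3 [3y] bond c/1=13/200: DF=(458317/400000 − 13/200·(0.983000+0.964500))/(1+13/200) = 957/1000 ≈ 0.957000

1 1 983/1000
2 2 1929/2000
3 3 957/1000
DF(2y) is solved at step 2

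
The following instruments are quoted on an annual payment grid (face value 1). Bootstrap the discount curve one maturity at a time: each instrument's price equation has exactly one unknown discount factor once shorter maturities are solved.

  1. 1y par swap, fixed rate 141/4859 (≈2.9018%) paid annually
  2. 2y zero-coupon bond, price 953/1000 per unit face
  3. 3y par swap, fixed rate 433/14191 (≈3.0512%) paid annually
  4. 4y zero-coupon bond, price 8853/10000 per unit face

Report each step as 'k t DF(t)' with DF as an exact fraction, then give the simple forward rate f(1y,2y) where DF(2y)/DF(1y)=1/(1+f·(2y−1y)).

step 1 [1y] swap r/1=141/4859: DF=(1 − 141/4859·(0))/(1+141/4859) = 4859/5000 ≈ 0.971800
step 2 [2y] zero: DF = P = 953/1000 ≈ 0.953000
step 3 [3y] swap r/1=433/14191: DF=(1 − 433/14191·(0.971800+0.953000))/(1+433/14191) = 4567/5000 ≈ 0.913400
step 4 [4y] zero: DF = P = 8853/10000 ≈ 0.885300

1 1 4859/5000
2 2 953/1000
3 3 4567/5000
4 4 8853/10000
f(1y,2y) = ((4859/5000)/(953/1000) − 1)/(1) = 94/4765 ≈ 1.9727%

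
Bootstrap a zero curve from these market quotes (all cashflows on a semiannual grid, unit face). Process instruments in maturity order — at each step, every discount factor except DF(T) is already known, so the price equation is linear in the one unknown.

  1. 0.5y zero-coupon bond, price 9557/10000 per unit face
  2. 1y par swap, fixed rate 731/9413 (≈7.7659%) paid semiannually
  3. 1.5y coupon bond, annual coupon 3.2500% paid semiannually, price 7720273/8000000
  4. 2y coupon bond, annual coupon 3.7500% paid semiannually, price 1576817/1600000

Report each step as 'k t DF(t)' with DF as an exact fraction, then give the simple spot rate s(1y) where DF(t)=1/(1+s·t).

step 1 [0.5y] zero: DF = P = 9557/10000 ≈ 0.955700
step 2 [1y] swap r/2=731/18826: DF=(1 − 731/18826·(0.955700))/(1+731/18826) = 9269/10000 ≈ 0.926900
step 3 [1.5y] bond c/2=13/800: DF=(7720273/8000000 − 13/800·(0.955700+0.926900))/(1+13/800) = 1839/2000 ≈ 0.919500
step 4 [2y] bond c/2=3/160: DF=(1576817/1600000 − 3/160·(0.955700+0.926900+0.919500))/(1+3/160) = 4579/5000 ≈ 0.915800

1 1/2 9557/10000
2 1 9269/10000
3 3/2 1839/2000
4 2 4579/5000
s(1y) = (1/(9269/10000) − 1)/(1) = 731/9269 ≈ 7.8865%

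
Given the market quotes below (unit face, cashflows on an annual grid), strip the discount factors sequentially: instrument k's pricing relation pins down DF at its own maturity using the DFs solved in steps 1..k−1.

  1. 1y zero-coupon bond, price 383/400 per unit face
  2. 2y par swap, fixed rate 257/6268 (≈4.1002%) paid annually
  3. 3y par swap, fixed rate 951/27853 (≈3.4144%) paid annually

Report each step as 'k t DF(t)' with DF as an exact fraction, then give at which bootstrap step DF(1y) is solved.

1 1 383/400
2 2 9229/10000
3 3 9049/10000
DF(1y) is solved at step 1

step 1 [1y] zero: DF = P = 383/400 ≈ 0.957500
step 2 [2y] swap r/1=257/6268: DF=(1 − 257/6268·(0.957500))/(1+257/6268) = 9229/10000 ≈ 0.922900
step 3 [3y] swap r/1=951/27853: DF=(1 − 951/27853·(0.957500+0.922900))/(1+951/27853) = 9049/10000 ≈ 0.904900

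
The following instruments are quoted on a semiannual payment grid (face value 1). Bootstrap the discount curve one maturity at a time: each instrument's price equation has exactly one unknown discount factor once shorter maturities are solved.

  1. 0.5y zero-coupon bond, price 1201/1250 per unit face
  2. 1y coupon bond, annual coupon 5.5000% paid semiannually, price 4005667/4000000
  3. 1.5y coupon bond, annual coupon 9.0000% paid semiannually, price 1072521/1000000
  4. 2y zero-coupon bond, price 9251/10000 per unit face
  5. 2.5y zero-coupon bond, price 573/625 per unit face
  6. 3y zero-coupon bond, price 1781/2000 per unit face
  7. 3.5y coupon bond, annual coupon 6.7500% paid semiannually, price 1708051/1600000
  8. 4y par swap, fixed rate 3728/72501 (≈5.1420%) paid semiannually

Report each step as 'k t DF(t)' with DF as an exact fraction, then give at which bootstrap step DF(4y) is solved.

1 1/2 1201/1250
2 1 9489/10000
3 3/2 9441/10000
4 2 9251/10000
5 5/2 573/625
6 3 1781/2000
7 7/2 8503/10000
8 4 1017/1250
DF(4y) is solved at step 8

step 1 [0.5y] zero: DF = P = 1201/1250 ≈ 0.960800
step 2 [1y] bond c/2=11/400: DF=(4005667/4000000 − 11/400·(0.960800))/(1+11/400) = 9489/10000 ≈ 0.948900
step 3 [1.5y] bond c/2=9/200: DF=(1072521/1000000 − 9/200·(0.960800+0.948900))/(1+9/200) = 9441/10000 ≈ 0.944100
step 4 [2y] zero: DF = P = 9251/10000 ≈ 0.925100
step 5 [2.5y] zero: DF = P = 573/625 ≈ 0.916800
step 6 [3y] zero: DF = P = 1781/2000 ≈ 0.890500
step 7 [3.5y] bond c/2=27/800: DF=(1708051/1600000 − 27/800·(0.960800+0.948900+0.944100+0.925100+0.916800+0.890500))/(1+27/800) = 8503/10000 ≈ 0.850300
step 8 [4y] swap r/2=1864/72501: DF=(1 − 1864/72501·(0.960800+0.948900+0.944100+0.925100+0.916800+0.890500+0.850300))/(1+1864/72501) = 1017/1250 ≈ 0.813600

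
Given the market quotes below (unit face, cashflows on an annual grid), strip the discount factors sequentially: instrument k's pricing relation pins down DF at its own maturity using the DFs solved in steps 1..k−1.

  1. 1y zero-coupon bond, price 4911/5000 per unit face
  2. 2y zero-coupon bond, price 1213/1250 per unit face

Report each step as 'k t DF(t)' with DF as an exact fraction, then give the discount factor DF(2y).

1 1 4911/5000
2 2 1213/1250
DF(2y) = 1213/1250 ≈ 0.970400

step 1 [1y] zero: DF = P = 4911/5000 ≈ 0.982200
step 2 [2y] zero: DF = P = 1213/1250 ≈ 0.970400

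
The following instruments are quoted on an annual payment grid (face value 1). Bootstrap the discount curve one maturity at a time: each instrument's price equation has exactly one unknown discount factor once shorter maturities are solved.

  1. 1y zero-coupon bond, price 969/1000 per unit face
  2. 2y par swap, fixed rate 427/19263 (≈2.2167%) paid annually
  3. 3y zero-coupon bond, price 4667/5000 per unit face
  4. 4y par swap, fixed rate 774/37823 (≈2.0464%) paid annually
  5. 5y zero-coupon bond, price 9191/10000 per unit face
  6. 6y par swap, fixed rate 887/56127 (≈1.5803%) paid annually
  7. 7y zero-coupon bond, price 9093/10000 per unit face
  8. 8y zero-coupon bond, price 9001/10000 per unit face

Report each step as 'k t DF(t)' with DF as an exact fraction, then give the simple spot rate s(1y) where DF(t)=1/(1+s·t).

step 1 [1y] zero: DF = P = 969/1000 ≈ 0.969000
step 2 [2y] swap r/1=427/19263: DF=(1 − 427/19263·(0.969000))/(1+427/19263) = 9573/10000 ≈ 0.957300
step 3 [3y] zero: DF = P = 4667/5000 ≈ 0.933400
step 4 [4y] swap r/1=774/37823: DF=(1 − 774/37823·(0.969000+0.957300+0.933400))/(1+774/37823) = 4613/5000 ≈ 0.922600
step 5 [5y] zero: DF = P = 9191/10000 ≈ 0.919100
step 6 [6y] swap r/1=887/56127: DF=(1 − 887/56127·(0.969000+0.957300+0.933400+0.922600+0.919100))/(1+887/56127) = 9113/10000 ≈ 0.911300
step 7 [7y] zero: DF = P = 9093/10000 ≈ 0.909300
step 8 [8y] zero: DF = P = 9001/10000 ≈ 0.900100

1 1 969/1000
2 2 9573/10000
3 3 4667/5000
4 4 4613/5000
5 5 9191/10000
6 6 9113/10000
7 7 9093/10000
8 8 9001/10000
s(1y) = (1/(969/1000) − 1)/(1) = 31/969 ≈ 3.1992%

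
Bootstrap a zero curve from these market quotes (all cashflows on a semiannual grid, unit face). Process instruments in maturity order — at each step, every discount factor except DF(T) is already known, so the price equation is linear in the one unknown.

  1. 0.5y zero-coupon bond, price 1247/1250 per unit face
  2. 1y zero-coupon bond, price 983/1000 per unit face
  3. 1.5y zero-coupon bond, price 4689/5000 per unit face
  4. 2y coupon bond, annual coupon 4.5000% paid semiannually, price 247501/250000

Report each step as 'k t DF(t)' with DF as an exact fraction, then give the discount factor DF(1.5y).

step 1 [0.5y] zero: DF = P = 1247/1250 ≈ 0.997600
step 2 [1y] zero: DF = P = 983/1000 ≈ 0.983000
step 3 [1.5y] zero: DF = P = 4689/5000 ≈ 0.937800
step 4 [2y] bond c/2=9/400: DF=(247501/250000 − 9/400·(0.997600+0.983000+0.937800))/(1+9/400) = 113/125 ≈ 0.904000

1 1/2 1247/1250
2 1 983/1000
3 3/2 4689/5000
4 2 113/125
DF(1.5y) = 4689/5000 ≈ 0.937800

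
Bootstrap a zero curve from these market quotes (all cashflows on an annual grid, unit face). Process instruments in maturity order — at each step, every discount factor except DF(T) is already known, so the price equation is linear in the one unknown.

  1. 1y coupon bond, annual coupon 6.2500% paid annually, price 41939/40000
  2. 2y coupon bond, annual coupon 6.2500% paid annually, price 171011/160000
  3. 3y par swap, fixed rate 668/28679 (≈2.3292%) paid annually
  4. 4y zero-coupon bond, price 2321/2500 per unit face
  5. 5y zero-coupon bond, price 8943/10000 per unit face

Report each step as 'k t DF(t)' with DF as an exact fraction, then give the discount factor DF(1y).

1 1 2467/2500
2 2 9479/10000
3 3 2333/2500
4 4 2321/2500
5 5 8943/10000
DF(1y) = 2467/2500 ≈ 0.986800

step 1 [1y] bond c/1=1/16: DF=(41939/40000 − 1/16·(0))/(1+1/16) = 2467/2500 ≈ 0.986800
step 2 [2y] bond c/1=1/16: DF=(171011/160000 − 1/16·(0.986800))/(1+1/16) = 9479/10000 ≈ 0.947900
step 3 [3y] swap r/1=668/28679: DF=(1 − 668/28679·(0.986800+0.947900))/(1+668/28679) = 2333/2500 ≈ 0.933200
step 4 [4y] zero: DF = P = 2321/2500 ≈ 0.928400
step 5 [5y] zero: DF = P = 8943/10000 ≈ 0.894300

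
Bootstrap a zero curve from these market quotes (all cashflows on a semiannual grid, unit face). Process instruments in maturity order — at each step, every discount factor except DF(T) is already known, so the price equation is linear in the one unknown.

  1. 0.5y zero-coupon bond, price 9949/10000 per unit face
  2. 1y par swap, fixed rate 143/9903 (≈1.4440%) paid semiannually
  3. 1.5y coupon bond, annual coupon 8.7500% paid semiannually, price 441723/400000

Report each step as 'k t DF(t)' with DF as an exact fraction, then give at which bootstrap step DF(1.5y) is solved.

step 1 [0.5y] zero: DF = P = 9949/10000 ≈ 0.994900
step 2 [1y] swap r/2=143/19806: DF=(1 − 143/19806·(0.994900))/(1+143/19806) = 9857/10000 ≈ 0.985700
step 3 [1.5y] bond c/2=7/160: DF=(441723/400000 − 7/160·(0.994900+0.985700))/(1+7/160) = 39/40 ≈ 0.975000

1 1/2 9949/10000
2 1 9857/10000
3 3/2 39/40
DF(1.5y) is solved at step 3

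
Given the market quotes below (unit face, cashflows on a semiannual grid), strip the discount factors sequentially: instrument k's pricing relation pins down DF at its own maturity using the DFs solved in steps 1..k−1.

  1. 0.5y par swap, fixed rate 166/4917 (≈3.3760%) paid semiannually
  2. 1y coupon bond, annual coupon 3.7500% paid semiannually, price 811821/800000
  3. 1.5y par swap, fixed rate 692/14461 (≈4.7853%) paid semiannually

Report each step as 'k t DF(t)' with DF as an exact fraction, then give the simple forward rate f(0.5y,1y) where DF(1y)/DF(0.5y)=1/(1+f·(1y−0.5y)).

step 1 [0.5y] swap r/2=83/4917: DF=(1 − 83/4917·(0))/(1+83/4917) = 4917/5000 ≈ 0.983400
step 2 [1y] bond c/2=3/160: DF=(811821/800000 − 3/160·(0.983400))/(1+3/160) = 489/500 ≈ 0.978000
step 3 [1.5y] swap r/2=346/14461: DF=(1 − 346/14461·(0.983400+0.978000))/(1+346/14461) = 2327/2500 ≈ 0.930800

1 1/2 4917/5000
2 1 489/500
3 3/2 2327/2500
f(0.5y,1y) = ((4917/5000)/(489/500) − 1)/(1/2) = 9/815 ≈ 1.1043%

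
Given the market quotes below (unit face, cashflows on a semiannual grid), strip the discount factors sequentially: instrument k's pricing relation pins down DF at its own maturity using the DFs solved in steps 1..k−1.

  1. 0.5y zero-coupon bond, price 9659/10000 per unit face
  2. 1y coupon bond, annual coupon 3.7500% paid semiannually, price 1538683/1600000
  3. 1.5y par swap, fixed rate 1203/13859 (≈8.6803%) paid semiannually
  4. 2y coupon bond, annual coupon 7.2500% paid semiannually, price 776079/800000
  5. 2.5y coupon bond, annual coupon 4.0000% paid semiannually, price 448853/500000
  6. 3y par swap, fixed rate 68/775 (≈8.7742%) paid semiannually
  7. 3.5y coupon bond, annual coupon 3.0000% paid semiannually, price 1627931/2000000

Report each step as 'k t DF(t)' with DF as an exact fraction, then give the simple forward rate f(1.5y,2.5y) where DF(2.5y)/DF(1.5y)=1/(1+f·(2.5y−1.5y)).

1 1/2 9659/10000
2 1 4631/5000
3 3/2 8797/10000
4 2 1049/1250
5 5/2 8093/10000
6 3 3861/5000
7 7/2 1813/2500
f(1.5y,2.5y) = ((8797/10000)/(8093/10000) − 1)/(1) = 704/8093 ≈ 8.6989%

step 1 [0.5y] zero: DF = P = 9659/10000 ≈ 0.965900
step 2 [1y] bond c/2=3/160: DF=(1538683/1600000 − 3/160·(0.965900))/(1+3/160) = 4631/5000 ≈ 0.926200
step 3 [1.5y] swap r/2=1203/27718: DF=(1 − 1203/27718·(0.965900+0.926200))/(1+1203/27718) = 8797/10000 ≈ 0.879700
step 4 [2y] bond c/2=29/800: DF=(776079/800000 − 29/800·(0.965900+0.926200+0.879700))/(1+29/800) = 1049/1250 ≈ 0.839200
step 5 [2.5y] bond c/2=1/50: DF=(448853/500000 − 1/50·(0.965900+0.926200+0.879700+0.839200))/(1+1/50) = 8093/10000 ≈ 0.809300
step 6 [3y] swap r/2=34/775: DF=(1 − 34/775·(0.965900+0.926200+0.879700+0.839200+0.809300))/(1+34/775) = 3861/5000 ≈ 0.772200
step 7 [3.5y] bond c/2=3/200: DF=(1627931/2000000 − 3/200·(0.965900+0.926200+0.879700+0.839200+0.809300+0.772200))/(1+3/200) = 1813/2500 ≈ 0.725200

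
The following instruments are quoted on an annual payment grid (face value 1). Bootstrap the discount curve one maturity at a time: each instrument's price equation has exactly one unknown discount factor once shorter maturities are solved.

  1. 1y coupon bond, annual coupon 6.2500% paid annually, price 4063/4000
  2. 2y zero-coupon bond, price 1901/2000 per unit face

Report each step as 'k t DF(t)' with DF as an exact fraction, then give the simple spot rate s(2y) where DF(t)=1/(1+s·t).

1 1 239/250
2 2 1901/2000
s(2y) = (1/(1901/2000) − 1)/(2) = 99/3802 ≈ 2.6039%

step 1 [1y] bond c/1=1/16: DF=(4063/4000 − 1/16·(0))/(1+1/16) = 239/250 ≈ 0.956000
step 2 [2y] zero: DF = P = 1901/2000 ≈ 0.950500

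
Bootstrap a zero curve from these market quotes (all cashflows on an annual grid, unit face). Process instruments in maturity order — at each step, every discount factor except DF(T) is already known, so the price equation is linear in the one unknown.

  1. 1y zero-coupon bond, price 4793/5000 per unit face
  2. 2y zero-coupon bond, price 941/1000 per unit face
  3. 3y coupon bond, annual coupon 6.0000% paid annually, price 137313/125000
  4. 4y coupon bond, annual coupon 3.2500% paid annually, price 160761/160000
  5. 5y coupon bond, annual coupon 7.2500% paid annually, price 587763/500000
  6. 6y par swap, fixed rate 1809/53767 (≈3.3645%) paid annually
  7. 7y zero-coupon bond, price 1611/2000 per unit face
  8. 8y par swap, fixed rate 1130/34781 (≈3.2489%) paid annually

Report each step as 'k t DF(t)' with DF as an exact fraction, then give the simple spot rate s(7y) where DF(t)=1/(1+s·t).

1 1 4793/5000
2 2 941/1000
3 3 1161/1250
4 4 8841/10000
5 5 8451/10000
6 6 8191/10000
7 7 1611/2000
8 8 387/500
s(7y) = (1/(1611/2000) − 1)/(7) = 389/11277 ≈ 3.4495%

step 1 [1y] zero: DF = P = 4793/5000 ≈ 0.958600
step 2 [2y] zero: DF = P = 941/1000 ≈ 0.941000
step 3 [3y] bond c/1=3/50: DF=(137313/125000 − 3/50·(0.958600+0.941000))/(1+3/50) = 1161/1250 ≈ 0.928800
step 4 [4y] bond c/1=13/400: DF=(160761/160000 − 13/400·(0.958600+0.941000+0.928800))/(1+13/400) = 8841/10000 ≈ 0.884100
step 5 [5y] bond c/1=29/400: DF=(587763/500000 − 29/400·(0.958600+0.941000+0.928800+0.884100))/(1+29/400) = 8451/10000 ≈ 0.845100
step 6 [6y] swap r/1=1809/53767: DF=(1 − 1809/53767·(0.958600+0.941000+0.928800+0.884100+0.845100))/(1+1809/53767) = 8191/10000 ≈ 0.819100
step 7 [7y] zero: DF = P = 1611/2000 ≈ 0.805500
step 8 [8y] swap r/1=1130/34781: DF=(1 − 1130/34781·(0.958600+0.941000+0.928800+0.884100+0.845100+0.819100+0.805500))/(1+1130/34781) = 387/500 ≈ 0.774000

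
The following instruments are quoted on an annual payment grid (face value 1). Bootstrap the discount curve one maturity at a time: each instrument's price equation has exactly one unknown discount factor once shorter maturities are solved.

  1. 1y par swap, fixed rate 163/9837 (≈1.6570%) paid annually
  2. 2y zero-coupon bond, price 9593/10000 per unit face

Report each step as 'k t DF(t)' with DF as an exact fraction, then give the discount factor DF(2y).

step 1 [1y] swap r/1=163/9837: DF=(1 − 163/9837·(0))/(1+163/9837) = 9837/10000 ≈ 0.983700
step 2 [2y] zero: DF = P = 9593/10000 ≈ 0.959300

1 1 9837/10000
2 2 9593/10000
DF(2y) = 9593/10000 ≈ 0.959300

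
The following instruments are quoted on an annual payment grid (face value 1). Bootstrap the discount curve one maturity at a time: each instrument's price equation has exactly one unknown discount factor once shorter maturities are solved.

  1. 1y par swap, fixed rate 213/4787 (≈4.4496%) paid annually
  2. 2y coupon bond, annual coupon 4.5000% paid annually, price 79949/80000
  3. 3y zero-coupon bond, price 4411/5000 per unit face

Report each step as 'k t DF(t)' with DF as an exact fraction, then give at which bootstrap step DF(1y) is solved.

step 1 [1y] swap r/1=213/4787: DF=(1 − 213/4787·(0))/(1+213/4787) = 4787/5000 ≈ 0.957400
step 2 [2y] bond c/1=9/200: DF=(79949/80000 − 9/200·(0.957400))/(1+9/200) = 9151/10000 ≈ 0.915100
step 3 [3y] zero: DF = P = 4411/5000 ≈ 0.882200

1 1 4787/5000
2 2 9151/10000
3 3 4411/5000
DF(1y) is solved at step 1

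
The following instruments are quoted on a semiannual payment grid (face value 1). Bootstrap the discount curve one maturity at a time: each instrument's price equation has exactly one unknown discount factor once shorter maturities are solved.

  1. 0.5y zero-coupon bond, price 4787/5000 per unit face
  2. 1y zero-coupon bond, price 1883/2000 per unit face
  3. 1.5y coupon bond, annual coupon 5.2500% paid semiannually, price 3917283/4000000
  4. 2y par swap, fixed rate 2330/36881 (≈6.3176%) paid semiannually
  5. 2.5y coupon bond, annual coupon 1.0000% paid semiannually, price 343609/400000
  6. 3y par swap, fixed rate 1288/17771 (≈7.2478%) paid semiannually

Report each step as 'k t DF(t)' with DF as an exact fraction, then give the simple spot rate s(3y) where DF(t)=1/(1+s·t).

step 1 [0.5y] zero: DF = P = 4787/5000 ≈ 0.957400
step 2 [1y] zero: DF = P = 1883/2000 ≈ 0.941500
step 3 [1.5y] bond c/2=21/800: DF=(3917283/4000000 − 21/800·(0.957400+0.941500))/(1+21/800) = 9057/10000 ≈ 0.905700
step 4 [2y] swap r/2=1165/36881: DF=(1 − 1165/36881·(0.957400+0.941500+0.905700))/(1+1165/36881) = 1767/2000 ≈ 0.883500
step 5 [2.5y] bond c/2=1/200: DF=(343609/400000 − 1/200·(0.957400+0.941500+0.905700+0.883500))/(1+1/200) = 2091/2500 ≈ 0.836400
step 6 [3y] swap r/2=644/17771: DF=(1 − 644/17771·(0.957400+0.941500+0.905700+0.883500+0.836400))/(1+644/17771) = 2017/2500 ≈ 0.806800

1 1/2 4787/5000
2 1 1883/2000
3 3/2 9057/10000
4 2 1767/2000
5 5/2 2091/2500
6 3 2017/2500
s(3y) = (1/(2017/2500) − 1)/(3) = 161/2017 ≈ 7.9822%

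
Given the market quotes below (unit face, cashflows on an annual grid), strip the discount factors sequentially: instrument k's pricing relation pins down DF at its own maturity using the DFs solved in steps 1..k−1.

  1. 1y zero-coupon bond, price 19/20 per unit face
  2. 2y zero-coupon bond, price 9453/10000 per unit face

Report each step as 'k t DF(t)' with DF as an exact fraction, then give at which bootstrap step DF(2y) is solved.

1 1 19/20
2 2 9453/10000
DF(2y) is solved at step 2

step 1 [1y] zero: DF = P = 19/20 ≈ 0.950000
step 2 [2y] zero: DF = P = 9453/10000 ≈ 0.945300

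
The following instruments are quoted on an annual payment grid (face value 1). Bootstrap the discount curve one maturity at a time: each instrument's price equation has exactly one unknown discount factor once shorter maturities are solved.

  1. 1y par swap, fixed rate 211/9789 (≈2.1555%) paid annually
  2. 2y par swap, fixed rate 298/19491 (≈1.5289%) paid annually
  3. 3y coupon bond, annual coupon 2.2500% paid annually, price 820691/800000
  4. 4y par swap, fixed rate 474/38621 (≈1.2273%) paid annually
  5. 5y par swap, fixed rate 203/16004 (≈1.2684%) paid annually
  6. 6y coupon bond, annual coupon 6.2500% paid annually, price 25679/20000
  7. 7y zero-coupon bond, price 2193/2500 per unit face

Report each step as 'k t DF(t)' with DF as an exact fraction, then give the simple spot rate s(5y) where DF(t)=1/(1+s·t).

1 1 9789/10000
2 2 4851/5000
3 3 2401/2500
4 4 4763/5000
5 5 9391/10000
6 6 463/500
7 7 2193/2500
s(5y) = (1/(9391/10000) − 1)/(5) = 609/46955 ≈ 1.2970%

step 1 [1y] swap r/1=211/9789: DF=(1 − 211/9789·(0))/(1+211/9789) = 9789/10000 ≈ 0.978900
step 2 [2y] swap r/1=298/19491: DF=(1 − 298/19491·(0.978900))/(1+298/19491) = 4851/5000 ≈ 0.970200
step 3 [3y] bond c/1=9/400: DF=(820691/800000 − 9/400·(0.978900+0.970200))/(1+9/400) = 2401/2500 ≈ 0.960400
step 4 [4y] swap r/1=474/38621: DF=(1 − 474/38621·(0.978900+0.970200+0.960400))/(1+474/38621) = 4763/5000 ≈ 0.952600
step 5 [5y] swap r/1=203/16004: DF=(1 − 203/16004·(0.978900+0.970200+0.960400+0.952600))/(1+203/16004) = 9391/10000 ≈ 0.939100
step 6 [6y] bond c/1=1/16: DF=(25679/20000 − 1/16·(0.978900+0.970200+0.960400+0.952600+0.939100))/(1+1/16) = 463/500 ≈ 0.926000
step 7 [7y] zero: DF = P = 2193/2500 ≈ 0.877200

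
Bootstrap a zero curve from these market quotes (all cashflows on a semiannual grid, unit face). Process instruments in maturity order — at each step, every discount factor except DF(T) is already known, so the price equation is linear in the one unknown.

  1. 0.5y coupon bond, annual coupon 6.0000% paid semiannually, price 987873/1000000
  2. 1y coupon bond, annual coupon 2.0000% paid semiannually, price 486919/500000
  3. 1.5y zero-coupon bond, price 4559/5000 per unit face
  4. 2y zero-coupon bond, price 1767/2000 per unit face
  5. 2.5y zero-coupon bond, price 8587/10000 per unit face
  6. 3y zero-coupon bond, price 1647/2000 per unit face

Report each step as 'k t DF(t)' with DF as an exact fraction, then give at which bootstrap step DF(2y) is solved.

1 1/2 9591/10000
2 1 9547/10000
3 3/2 4559/5000
4 2 1767/2000
5 5/2 8587/10000
6 3 1647/2000
DF(2y) is solved at step 4

step 1 [0.5y] bond c/2=3/100: DF=(987873/1000000 − 3/100·(0))/(1+3/100) = 9591/10000 ≈ 0.959100
step 2 [1y] bond c/2=1/100: DF=(486919/500000 − 1/100·(0.959100))/(1+1/100) = 9547/10000 ≈ 0.954700
step 3 [1.5y] zero: DF = P = 4559/5000 ≈ 0.911800
step 4 [2y] zero: DF = P = 1767/2000 ≈ 0.883500
step 5 [2.5y] zero: DF = P = 8587/10000 ≈ 0.858700
step 6 [3y] zero: DF = P = 1647/2000 ≈ 0.823500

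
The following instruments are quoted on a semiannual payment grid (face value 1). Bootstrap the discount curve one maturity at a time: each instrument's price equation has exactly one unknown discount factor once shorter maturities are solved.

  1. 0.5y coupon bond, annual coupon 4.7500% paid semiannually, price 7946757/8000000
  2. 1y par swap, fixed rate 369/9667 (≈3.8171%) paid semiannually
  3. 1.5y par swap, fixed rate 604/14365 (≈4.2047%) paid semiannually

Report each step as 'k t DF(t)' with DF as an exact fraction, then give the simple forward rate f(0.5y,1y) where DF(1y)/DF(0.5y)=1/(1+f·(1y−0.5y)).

step 1 [0.5y] bond c/2=19/800: DF=(7946757/8000000 − 19/800·(0))/(1+19/800) = 9703/10000 ≈ 0.970300
step 2 [1y] swap r/2=369/19334: DF=(1 − 369/19334·(0.970300))/(1+369/19334) = 9631/10000 ≈ 0.963100
step 3 [1.5y] swap r/2=302/14365: DF=(1 − 302/14365·(0.970300+0.963100))/(1+302/14365) = 2349/2500 ≈ 0.939600

1 1/2 9703/10000
2 1 9631/10000
3 3/2 2349/2500
f(0.5y,1y) = ((9703/10000)/(9631/10000) − 1)/(1/2) = 144/9631 ≈ 1.4952%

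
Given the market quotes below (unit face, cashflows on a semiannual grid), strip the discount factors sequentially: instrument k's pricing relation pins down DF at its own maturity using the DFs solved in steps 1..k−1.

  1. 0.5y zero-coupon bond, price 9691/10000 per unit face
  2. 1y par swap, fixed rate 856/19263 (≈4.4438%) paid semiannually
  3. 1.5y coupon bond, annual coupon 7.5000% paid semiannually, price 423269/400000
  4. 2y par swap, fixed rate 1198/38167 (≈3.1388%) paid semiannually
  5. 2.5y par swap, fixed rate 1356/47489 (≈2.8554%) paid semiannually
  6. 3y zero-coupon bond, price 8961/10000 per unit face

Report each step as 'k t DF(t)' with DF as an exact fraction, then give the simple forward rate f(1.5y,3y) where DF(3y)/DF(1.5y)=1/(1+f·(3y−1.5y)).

1 1/2 9691/10000
2 1 2393/2500
3 3/2 9503/10000
4 2 9401/10000
5 5/2 4661/5000
6 3 8961/10000
f(1.5y,3y) = ((9503/10000)/(8961/10000) − 1)/(3/2) = 1084/26883 ≈ 4.0323%

step 1 [0.5y] zero: DF = P = 9691/10000 ≈ 0.969100
step 2 [1y] swap r/2=428/19263: DF=(1 − 428/19263·(0.969100))/(1+428/19263) = 2393/2500 ≈ 0.957200
step 3 [1.5y] bond c/2=3/80: DF=(423269/400000 − 3/80·(0.969100+0.957200))/(1+3/80) = 9503/10000 ≈ 0.950300
step 4 [2y] swap r/2=599/38167: DF=(1 − 599/38167·(0.969100+0.957200+0.950300))/(1+599/38167) = 9401/10000 ≈ 0.940100
step 5 [2.5y] swap r/2=678/47489: DF=(1 − 678/47489·(0.969100+0.957200+0.950300+0.940100))/(1+678/47489) = 4661/5000 ≈ 0.932200
step 6 [3y] zero: DF = P = 8961/10000 ≈ 0.896100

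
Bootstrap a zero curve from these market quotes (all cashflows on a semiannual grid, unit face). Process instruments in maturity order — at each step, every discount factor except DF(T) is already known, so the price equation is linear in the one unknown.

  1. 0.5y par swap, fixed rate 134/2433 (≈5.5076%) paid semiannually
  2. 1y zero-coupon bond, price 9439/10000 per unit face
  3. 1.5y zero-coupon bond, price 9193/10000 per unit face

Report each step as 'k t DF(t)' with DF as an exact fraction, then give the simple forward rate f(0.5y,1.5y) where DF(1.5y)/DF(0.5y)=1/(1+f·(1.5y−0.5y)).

step 1 [0.5y] swap r/2=67/2433: DF=(1 − 67/2433·(0))/(1+67/2433) = 2433/2500 ≈ 0.973200
step 2 [1y] zero: DF = P = 9439/10000 ≈ 0.943900
step 3 [1.5y] zero: DF = P = 9193/10000 ≈ 0.919300

1 1/2 2433/2500
2 1 9439/10000
3 3/2 9193/10000
f(0.5y,1.5y) = ((2433/2500)/(9193/10000) − 1)/(1) = 539/9193 ≈ 5.8632%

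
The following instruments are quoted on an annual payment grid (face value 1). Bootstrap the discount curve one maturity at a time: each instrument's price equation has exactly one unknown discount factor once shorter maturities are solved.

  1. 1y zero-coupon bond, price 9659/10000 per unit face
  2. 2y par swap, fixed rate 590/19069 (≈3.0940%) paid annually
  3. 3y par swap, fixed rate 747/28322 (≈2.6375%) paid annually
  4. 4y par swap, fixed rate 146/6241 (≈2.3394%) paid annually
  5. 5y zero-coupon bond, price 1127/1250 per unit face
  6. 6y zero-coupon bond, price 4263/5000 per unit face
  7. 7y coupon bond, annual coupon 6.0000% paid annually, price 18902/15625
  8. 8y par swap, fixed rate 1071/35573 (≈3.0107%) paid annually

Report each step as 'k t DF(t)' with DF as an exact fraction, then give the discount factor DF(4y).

1 1 9659/10000
2 2 941/1000
3 3 9253/10000
4 4 2281/2500
5 5 1127/1250
6 6 4263/5000
7 7 83/100
8 8 3929/5000
DF(4y) = 2281/2500 ≈ 0.912400

step 1 [1y] zero: DF = P = 9659/10000 ≈ 0.965900
step 2 [2y] swap r/1=590/19069: DF=(1 − 590/19069·(0.965900))/(1+590/19069) = 941/1000 ≈ 0.941000
step 3 [3y] swap r/1=747/28322: DF=(1 − 747/28322·(0.965900+0.941000))/(1+747/28322) = 9253/10000 ≈ 0.925300
step 4 [4y] swap r/1=146/6241: DF=(1 − 146/6241·(0.965900+0.941000+0.925300))/(1+146/6241) = 2281/2500 ≈ 0.912400
step 5 [5y] zero: DF = P = 1127/1250 ≈ 0.901600
step 6 [6y] zero: DF = P = 4263/5000 ≈ 0.852600
step 7 [7y] bond c/1=3/50: DF=(18902/15625 − 3/50·(0.965900+0.941000+0.925300+0.912400+0.901600+0.852600))/(1+3/50) = 83/100 ≈ 0.830000
step 8 [8y] swap r/1=1071/35573: DF=(1 − 1071/35573·(0.965900+0.941000+0.925300+0.912400+0.901600+0.852600+0.830000))/(1+1071/35573) = 3929/5000 ≈ 0.785800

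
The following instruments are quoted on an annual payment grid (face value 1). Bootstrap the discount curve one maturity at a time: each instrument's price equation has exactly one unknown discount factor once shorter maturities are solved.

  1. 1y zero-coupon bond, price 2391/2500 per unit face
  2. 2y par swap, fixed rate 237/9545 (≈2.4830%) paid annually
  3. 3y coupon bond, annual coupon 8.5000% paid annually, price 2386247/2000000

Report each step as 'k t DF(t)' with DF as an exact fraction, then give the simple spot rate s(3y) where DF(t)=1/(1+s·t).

step 1 [1y] zero: DF = P = 2391/2500 ≈ 0.956400
step 2 [2y] swap r/1=237/9545: DF=(1 − 237/9545·(0.956400))/(1+237/9545) = 4763/5000 ≈ 0.952600
step 3 [3y] bond c/1=17/200: DF=(2386247/2000000 − 17/200·(0.956400+0.952600))/(1+17/200) = 9501/10000 ≈ 0.950100

1 1 2391/2500
2 2 4763/5000
3 3 9501/10000
s(3y) = (1/(9501/10000) − 1)/(3) = 499/28503 ≈ 1.7507%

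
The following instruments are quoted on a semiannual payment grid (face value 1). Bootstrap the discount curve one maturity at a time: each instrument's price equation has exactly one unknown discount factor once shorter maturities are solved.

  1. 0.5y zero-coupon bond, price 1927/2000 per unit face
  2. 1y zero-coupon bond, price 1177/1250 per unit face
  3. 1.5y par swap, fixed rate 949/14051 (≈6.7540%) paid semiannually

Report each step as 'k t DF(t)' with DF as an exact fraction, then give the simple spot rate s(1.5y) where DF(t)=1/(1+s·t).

step 1 [0.5y] zero: DF = P = 1927/2000 ≈ 0.963500
step 2 [1y] zero: DF = P = 1177/1250 ≈ 0.941600
step 3 [1.5y] swap r/2=949/28102: DF=(1 − 949/28102·(0.963500+0.941600))/(1+949/28102) = 9051/10000 ≈ 0.905100

1 1/2 1927/2000
2 1 1177/1250
3 3/2 9051/10000
s(1.5y) = (1/(9051/10000) − 1)/(3/2) = 1898/27153 ≈ 6.9900%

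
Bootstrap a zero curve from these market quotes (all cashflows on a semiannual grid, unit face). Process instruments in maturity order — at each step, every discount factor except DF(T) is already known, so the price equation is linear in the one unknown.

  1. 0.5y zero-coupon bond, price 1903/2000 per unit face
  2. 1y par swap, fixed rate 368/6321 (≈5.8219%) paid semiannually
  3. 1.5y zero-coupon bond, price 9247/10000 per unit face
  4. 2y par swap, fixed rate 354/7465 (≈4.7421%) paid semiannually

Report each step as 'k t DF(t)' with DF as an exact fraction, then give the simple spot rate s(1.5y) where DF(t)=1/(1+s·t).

1 1/2 1903/2000
2 1 1181/1250
3 3/2 9247/10000
4 2 1823/2000
s(1.5y) = (1/(9247/10000) − 1)/(3/2) = 502/9247 ≈ 5.4288%

step 1 [0.5y] zero: DF = P = 1903/2000 ≈ 0.951500
step 2 [1y] swap r/2=184/6321: DF=(1 − 184/6321·(0.951500))/(1+184/6321) = 1181/1250 ≈ 0.944800
step 3 [1.5y] zero: DF = P = 9247/10000 ≈ 0.924700
step 4 [2y] swap r/2=177/7465: DF=(1 − 177/7465·(0.951500+0.944800+0.924700))/(1+177/7465) = 1823/2000 ≈ 0.911500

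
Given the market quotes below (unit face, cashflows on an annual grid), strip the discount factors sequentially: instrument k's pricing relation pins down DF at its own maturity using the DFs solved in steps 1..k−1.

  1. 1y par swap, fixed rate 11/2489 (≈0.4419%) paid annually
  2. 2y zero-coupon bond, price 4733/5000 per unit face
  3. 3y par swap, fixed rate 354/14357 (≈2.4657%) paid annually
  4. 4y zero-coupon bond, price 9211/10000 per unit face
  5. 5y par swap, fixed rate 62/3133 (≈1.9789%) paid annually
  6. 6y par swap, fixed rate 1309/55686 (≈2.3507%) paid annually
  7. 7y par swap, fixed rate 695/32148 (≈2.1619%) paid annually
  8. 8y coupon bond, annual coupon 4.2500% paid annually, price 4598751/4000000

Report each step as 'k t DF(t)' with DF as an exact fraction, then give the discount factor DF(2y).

step 1 [1y] swap r/1=11/2489: DF=(1 − 11/2489·(0))/(1+11/2489) = 2489/2500 ≈ 0.995600
step 2 [2y] zero: DF = P = 4733/5000 ≈ 0.946600
step 3 [3y] swap r/1=354/14357: DF=(1 − 354/14357·(0.995600+0.946600))/(1+354/14357) = 2323/2500 ≈ 0.929200
step 4 [4y] zero: DF = P = 9211/10000 ≈ 0.921100
step 5 [5y] swap r/1=62/3133: DF=(1 − 62/3133·(0.995600+0.946600+0.929200+0.921100))/(1+62/3133) = 907/1000 ≈ 0.907000
step 6 [6y] swap r/1=1309/55686: DF=(1 − 1309/55686·(0.995600+0.946600+0.929200+0.921100+0.907000))/(1+1309/55686) = 8691/10000 ≈ 0.869100
step 7 [7y] swap r/1=695/32148: DF=(1 − 695/32148·(0.995600+0.946600+0.929200+0.921100+0.907000+0.869100))/(1+695/32148) = 861/1000 ≈ 0.861000
step 8 [8y] bond c/1=17/400: DF=(4598751/4000000 − 17/400·(0.995600+0.946600+0.929200+0.921100+0.907000+0.869100+0.861000))/(1+17/400) = 8407/10000 ≈ 0.840700

1 1 2489/2500
2 2 4733/5000
3 3 2323/2500
4 4 9211/10000
5 5 907/1000
6 6 8691/10000
7 7 861/1000
8 8 8407/10000
DF(2y) = 4733/5000 ≈ 0.946600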